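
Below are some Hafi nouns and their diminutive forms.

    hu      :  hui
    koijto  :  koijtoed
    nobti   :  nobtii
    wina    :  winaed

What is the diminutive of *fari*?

farii

The alternation tracks the last vowel of the stem — -i when the last vowel of the stem is a high vowel (*hu*, *nobti*); -ed when the last vowel of the stem is a non-high vowel (*koijto*, *wina*).
The last vowel of *fari* is /i/, which is a high vowel, so the suffix is -i, giving *farii*.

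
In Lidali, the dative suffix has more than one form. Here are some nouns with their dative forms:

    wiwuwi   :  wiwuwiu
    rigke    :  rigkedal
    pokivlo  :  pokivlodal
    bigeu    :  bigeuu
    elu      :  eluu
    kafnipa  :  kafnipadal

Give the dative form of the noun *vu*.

The pattern is height harmony: -u when the last vowel of the stem is a high vowel (*wiwuwi*, *bigeu*, *elu*); -dal when the last vowel of the stem is a non-high vowel (*rigke*, *pokivlo*, *kafnipa*).
*vu*: last vowel = /u/, a high vowel → -u → *vuu*.

vuu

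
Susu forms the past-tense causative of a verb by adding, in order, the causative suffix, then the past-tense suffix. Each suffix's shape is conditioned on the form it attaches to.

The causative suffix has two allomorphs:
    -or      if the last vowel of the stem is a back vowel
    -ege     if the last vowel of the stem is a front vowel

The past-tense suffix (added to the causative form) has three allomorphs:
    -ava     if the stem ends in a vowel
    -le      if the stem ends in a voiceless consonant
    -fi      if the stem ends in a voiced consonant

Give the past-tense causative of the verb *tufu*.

tufuorfi

*tufu* — last vowel /u/ (a back vowel) → -or → *tufuor*.
The final sound of the causative form *tufuor* is /r/, which is a voiced consonant, so the past-tense suffix is -fi, giving *tufuorfi*.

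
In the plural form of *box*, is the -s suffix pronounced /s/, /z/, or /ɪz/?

The stem *box* ends in a sibilant (/s, z, ʃ, ʒ, tʃ, dʒ/).
The plural suffix surfaces as /ɪz/ after sibilants, /s/ after other voiceless consonants, and /z/ after other voiced sounds.
So the plural -s on *box* is pronounced /ɪz/.

/ɪz/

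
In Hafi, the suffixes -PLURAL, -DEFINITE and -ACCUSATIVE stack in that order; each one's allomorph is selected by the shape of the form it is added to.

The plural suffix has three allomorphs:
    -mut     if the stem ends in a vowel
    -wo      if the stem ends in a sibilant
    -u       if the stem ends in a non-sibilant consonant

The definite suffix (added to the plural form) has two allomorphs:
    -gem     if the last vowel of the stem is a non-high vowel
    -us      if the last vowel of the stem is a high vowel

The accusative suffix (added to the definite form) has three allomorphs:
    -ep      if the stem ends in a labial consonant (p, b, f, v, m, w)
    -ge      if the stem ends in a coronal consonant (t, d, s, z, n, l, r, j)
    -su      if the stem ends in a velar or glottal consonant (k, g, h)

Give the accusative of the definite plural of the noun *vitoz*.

Since the final sound of *vitoz* is /z/ (a sibilant), it takes -wo, giving *vitozwo*.
The plural form *vitozwo* — last vowel /o/ (a non-high vowel) → -gem → *vitozwogem*.
The definite form *vitozwogem*: final consonant = /m/, labial → -ep → *vitozwogemep*.

vitozwogemep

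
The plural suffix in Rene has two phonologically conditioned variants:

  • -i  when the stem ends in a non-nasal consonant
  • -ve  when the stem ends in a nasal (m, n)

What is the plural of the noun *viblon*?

viblonve

The final consonant of *viblon* is /n/, which is a nasal, so the suffix is -ve, giving *viblonve*.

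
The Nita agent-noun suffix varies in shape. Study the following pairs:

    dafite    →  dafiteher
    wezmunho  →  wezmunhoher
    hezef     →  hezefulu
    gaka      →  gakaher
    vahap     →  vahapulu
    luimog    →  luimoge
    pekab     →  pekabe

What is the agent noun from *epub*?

Looking at the final sound of each stem: -ulu when the stem ends in a voiceless consonant (*hezef*, *vahap*); -e when the stem ends in a voiced consonant (*luimog*, *pekab*); -her when the stem ends in a vowel (*dafite*, *wezmunho*, *gaka*).
*epub* — final sound /b/ (a voiced consonant) → -e → *epube*.

epube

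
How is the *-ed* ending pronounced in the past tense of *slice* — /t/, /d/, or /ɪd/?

The stem *slice* ends in a voiceless consonant other than /t/.
The -ed suffix is realized as /ɪd/ after /t, d/; as /t/ after other voiceless consonants; and as /d/ after other voiced sounds.
So -ed on *slice* is pronounced /t/.

/t/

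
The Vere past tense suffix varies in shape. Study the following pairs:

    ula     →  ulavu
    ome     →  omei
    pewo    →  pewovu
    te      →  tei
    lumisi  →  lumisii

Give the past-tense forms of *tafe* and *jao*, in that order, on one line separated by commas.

The pattern is front/back vowel harmony: -i when the last vowel of the stem is a front vowel (*ome*, *te*, *lumisi*); -vu when the last vowel of the stem is a back vowel (*ula*, *pewo*).
Since the last vowel of *tafe* is /e/ (a front vowel), it takes -i, giving *tafei*.
*jao*: last vowel = /o/, a back vowel → -vu → *jaovu*.

tafei, jaovu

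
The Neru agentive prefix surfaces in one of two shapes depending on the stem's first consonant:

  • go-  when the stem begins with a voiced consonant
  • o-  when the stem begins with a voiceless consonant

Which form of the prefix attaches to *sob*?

o-

The first consonant of *sob* is /s/, which is voiceless, so the prefix is o-.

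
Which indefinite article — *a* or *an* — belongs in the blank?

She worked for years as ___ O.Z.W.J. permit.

The indefinite article is chosen by the initial *sound* of the following word, not its spelling.
The initialism *O.Z.W.J.* is read letter by letter; the first letter, O, is pronounced /oʊ/, which begins with a vowel sound.
So the article is *an*: She worked for years as an O.Z.W.J. permit.

an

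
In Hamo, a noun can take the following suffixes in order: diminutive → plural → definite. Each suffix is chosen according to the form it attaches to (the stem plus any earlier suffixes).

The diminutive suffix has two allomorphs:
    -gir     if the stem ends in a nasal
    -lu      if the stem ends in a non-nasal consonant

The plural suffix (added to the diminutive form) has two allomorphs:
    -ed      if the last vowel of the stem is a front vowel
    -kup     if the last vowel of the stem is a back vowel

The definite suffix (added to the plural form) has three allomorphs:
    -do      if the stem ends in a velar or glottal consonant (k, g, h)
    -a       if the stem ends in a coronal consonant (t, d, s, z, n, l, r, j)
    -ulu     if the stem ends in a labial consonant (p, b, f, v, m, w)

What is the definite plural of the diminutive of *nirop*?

niroplukupulu

The final consonant of *nirop* is /p/, which is non-nasal, so the diminutive suffix is -lu, giving *niroplu*.
The last vowel of the diminutive form *niroplu* is /u/, which is a back vowel, so the plural suffix is -kup, giving *niroplukup*.
The final consonant of the plural form *niroplukup* is /p/, which is labial, so the definite suffix is -ulu, giving *niroplukupulu*.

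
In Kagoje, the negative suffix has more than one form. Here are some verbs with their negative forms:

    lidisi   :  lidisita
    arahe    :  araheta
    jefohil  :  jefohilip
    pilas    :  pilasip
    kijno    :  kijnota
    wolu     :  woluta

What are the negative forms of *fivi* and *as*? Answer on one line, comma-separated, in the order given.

fivita, asip

The alternation tracks the final sound of the stem — -ip when the stem ends in a consonant (*jefohil*, *pilas*); -ta when the stem ends in a vowel (*lidisi*, *arahe*, *kijno*, *wolu*).
The final sound of *fivi* is /i/, which is a vowel, so the suffix is -ta, giving *fivita*.
*as*: final sound = /s/, a consonant → -ip → *asip*.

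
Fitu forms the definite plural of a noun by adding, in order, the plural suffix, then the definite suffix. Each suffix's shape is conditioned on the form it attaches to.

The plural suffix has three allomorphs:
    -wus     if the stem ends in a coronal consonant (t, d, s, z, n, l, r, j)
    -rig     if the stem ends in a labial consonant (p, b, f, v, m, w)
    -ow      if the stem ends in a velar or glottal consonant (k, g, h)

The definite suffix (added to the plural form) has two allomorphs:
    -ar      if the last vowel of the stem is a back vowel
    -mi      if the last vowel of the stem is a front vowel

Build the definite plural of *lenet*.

*lenet*: final consonant = /t/, coronal → -wus → *lenetwus*.
The plural form *lenetwus*: last vowel = /u/, a back vowel → -ar → *lenetwusar*.

lenetwusar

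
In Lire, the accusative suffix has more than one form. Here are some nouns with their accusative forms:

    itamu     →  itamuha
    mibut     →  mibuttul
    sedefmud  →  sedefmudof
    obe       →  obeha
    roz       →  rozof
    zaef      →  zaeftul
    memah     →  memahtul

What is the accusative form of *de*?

deha

The pattern is voicing of the final sound: -tul when the stem ends in a voiceless consonant (*mibut*, *zaef*, *memah*); -of when the stem ends in a voiced consonant (*sedefmud*, *roz*); -ha when the stem ends in a vowel (*itamu*, *obe*).
*de*: final sound = /e/, a vowel → -ha → *deha*.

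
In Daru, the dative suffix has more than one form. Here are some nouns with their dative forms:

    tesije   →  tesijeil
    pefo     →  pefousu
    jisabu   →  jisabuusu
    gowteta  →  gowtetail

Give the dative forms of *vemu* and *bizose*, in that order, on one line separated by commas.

The pattern is rounding harmony: -usu when the last vowel of the stem is a rounded vowel (*pefo*, *jisabu*); -il when the last vowel of the stem is an unrounded vowel (*tesije*, *gowteta*).
The last vowel of *vemu* is /u/, which is a rounded vowel, so the suffix is -usu, giving *vemuusu*.
*bizose* — last vowel /e/ (an unrounded vowel) → -il → *bizoseil*.

vemuusu, bizoseil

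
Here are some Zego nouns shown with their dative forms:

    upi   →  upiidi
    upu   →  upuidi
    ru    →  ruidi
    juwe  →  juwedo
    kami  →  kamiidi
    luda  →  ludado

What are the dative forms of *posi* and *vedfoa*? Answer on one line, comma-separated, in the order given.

The suffix is conditioned by the last vowel: -idi when the last vowel of the stem is a high vowel (*upi*, *upu*, *ru*, *kami*); -do when the last vowel of the stem is a non-high vowel (*juwe*, *luda*).
Since the last vowel of *posi* is /i/ (a high vowel), it takes -idi, giving *posiidi*.
The last vowel of *vedfoa* is /a/, which is a non-high vowel, so the suffix is -do, giving *vedfoado*.

posiidi, vedfoado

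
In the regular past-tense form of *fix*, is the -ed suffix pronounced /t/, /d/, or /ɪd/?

The stem *fix* ends in a voiceless consonant other than /t/.
The -ed suffix is realized as /ɪd/ after /t, d/; as /t/ after other voiceless consonants; and as /d/ after other voiced sounds.
So -ed on *fix* is pronounced /t/.

/t/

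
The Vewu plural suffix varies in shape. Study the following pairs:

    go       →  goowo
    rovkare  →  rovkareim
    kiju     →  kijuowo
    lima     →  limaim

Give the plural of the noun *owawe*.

owaweim

The alternation tracks the last vowel of the stem — -owo when the last vowel of the stem is a rounded vowel (*go*, *kiju*); -im when the last vowel of the stem is an unrounded vowel (*rovkare*, *lima*).
*owawe*: last vowel = /e/, an unrounded vowel → -im → *owaweim*.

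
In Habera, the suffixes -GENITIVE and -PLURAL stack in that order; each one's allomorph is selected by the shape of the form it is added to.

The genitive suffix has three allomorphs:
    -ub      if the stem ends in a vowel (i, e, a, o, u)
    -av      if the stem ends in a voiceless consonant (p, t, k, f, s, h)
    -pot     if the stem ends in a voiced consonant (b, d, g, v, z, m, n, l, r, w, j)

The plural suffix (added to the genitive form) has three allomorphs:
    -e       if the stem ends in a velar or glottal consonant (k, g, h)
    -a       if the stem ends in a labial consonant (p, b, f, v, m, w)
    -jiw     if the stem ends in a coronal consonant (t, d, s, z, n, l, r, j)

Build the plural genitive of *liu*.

The final sound of *liu* is /u/, which is a vowel, so the genitive suffix is -ub, giving *liuub*.
The final consonant of the genitive form *liuub* is /b/, which is labial, so the plural suffix is -a, giving *liuuba*.

liuuba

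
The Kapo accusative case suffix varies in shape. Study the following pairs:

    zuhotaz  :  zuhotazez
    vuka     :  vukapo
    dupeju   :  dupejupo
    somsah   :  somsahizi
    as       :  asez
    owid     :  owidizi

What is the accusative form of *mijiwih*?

mijiwihizi

The suffix is conditioned by the final sound: -ez when the stem ends in a sibilant (*zuhotaz*, *as*); -izi when the stem ends in a non-sibilant consonant (*somsah*, *owid*); -po when the stem ends in a vowel (*vuka*, *dupeju*).
Since the final sound of *mijiwih* is /h/ (a non-sibilant consonant), it takes -izi, giving *mijiwihizi*.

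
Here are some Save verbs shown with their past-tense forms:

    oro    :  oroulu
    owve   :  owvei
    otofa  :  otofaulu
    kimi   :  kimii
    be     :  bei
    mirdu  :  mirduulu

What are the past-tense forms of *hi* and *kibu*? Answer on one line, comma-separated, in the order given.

The suffix is conditioned by the last vowel: -i when the last vowel of the stem is a front vowel (*owve*, *kimi*, *be*); -ulu when the last vowel of the stem is a back vowel (*oro*, *otofa*, *mirdu*).
Since the last vowel of *hi* is /i/ (a front vowel), it takes -i, giving *hii*.
Since the last vowel of *kibu* is /u/ (a back vowel), it takes -ulu, giving *kibuulu*.

hii, kibuulu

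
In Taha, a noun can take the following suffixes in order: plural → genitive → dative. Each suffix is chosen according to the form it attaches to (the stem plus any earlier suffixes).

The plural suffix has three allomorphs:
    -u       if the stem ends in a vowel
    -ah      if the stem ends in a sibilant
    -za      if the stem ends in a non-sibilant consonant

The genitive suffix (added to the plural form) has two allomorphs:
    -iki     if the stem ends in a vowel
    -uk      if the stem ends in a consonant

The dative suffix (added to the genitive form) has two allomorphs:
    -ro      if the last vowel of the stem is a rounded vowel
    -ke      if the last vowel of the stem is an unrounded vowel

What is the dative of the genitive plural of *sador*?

Since the final sound of *sador* is /r/ (a non-sibilant consonant), it takes -za, giving *sadorza*.
The plural form *sadorza* — final sound /a/ (a vowel) → -iki → *sadorzaiki*.
The genitive form *sadorzaiki* — last vowel /i/ (an unrounded vowel) → -ke → *sadorzaikike*.

sadorzaikike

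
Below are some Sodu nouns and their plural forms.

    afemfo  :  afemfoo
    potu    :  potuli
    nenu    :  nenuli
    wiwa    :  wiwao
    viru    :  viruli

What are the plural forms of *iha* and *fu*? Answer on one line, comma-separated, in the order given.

The pattern is height harmony: -li when the last vowel of the stem is a high vowel (*potu*, *nenu*, *viru*); -o when the last vowel of the stem is a non-high vowel (*afemfo*, *wiwa*).
*iha*: last vowel = /a/, a non-high vowel → -o → *ihao*.
Since the last vowel of *fu* is /u/ (a high vowel), it takes -li, giving *fuli*.

ihao, fuli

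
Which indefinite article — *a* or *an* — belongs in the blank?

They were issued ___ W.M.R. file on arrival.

The indefinite article is chosen by the initial *sound* of the following word, not its spelling.
The initialism *W.M.R.* is read letter by letter; the first letter, W, is pronounced /ˈdʌbəl.juː/, which begins with a consonant sound.
So the article is *a*: They were issued a W.M.R. file on arrival.

a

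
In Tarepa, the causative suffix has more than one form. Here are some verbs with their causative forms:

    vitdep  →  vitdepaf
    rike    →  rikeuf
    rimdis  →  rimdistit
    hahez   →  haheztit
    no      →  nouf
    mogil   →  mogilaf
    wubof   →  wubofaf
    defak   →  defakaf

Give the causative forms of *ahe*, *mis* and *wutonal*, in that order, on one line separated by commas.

The suffix is conditioned by the final sound: -tit when the stem ends in a sibilant (*rimdis*, *hahez*); -af when the stem ends in a non-sibilant consonant (*vitdep*, *mogil*, *wubof*, *defak*); -uf when the stem ends in a vowel (*rike*, *no*).
*ahe* — final sound /e/ (a vowel) → -uf → *aheuf*.
The final sound of *mis* is /s/, which is a sibilant, so the suffix is -tit, giving *mistit*.
*wutonal* — final sound /l/ (a non-sibilant consonant) → -af → *wutonalaf*.

aheuf, mistit, wutonalaf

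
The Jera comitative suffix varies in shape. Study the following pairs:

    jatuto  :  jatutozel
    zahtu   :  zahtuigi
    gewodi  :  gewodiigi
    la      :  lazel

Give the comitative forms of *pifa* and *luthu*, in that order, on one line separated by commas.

pifazel, luthuigi

The suffix is conditioned by the last vowel: -igi when the last vowel of the stem is a high vowel (*zahtu*, *gewodi*); -zel when the last vowel of the stem is a non-high vowel (*jatuto*, *la*).
*pifa*: last vowel = /a/, a non-high vowel → -zel → *pifazel*.
The last vowel of *luthu* is /u/, which is a high vowel, so the suffix is -igi, giving *luthuigi*.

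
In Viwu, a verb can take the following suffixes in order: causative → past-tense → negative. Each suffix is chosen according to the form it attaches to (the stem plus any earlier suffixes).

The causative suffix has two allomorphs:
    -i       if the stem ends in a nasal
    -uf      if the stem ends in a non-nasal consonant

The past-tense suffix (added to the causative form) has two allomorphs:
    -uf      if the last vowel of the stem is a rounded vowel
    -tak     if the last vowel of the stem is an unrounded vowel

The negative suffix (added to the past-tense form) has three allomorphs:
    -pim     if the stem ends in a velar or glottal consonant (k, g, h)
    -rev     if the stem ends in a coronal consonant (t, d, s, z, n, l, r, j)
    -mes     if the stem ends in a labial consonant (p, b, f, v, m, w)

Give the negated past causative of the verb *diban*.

The final consonant of *diban* is /n/, which is a nasal, so the causative suffix is -i, giving *dibani*.
The causative form *dibani*: last vowel = /i/, an unrounded vowel → -tak → *dibanitak*.
The past-tense form *dibanitak*: final consonant = /k/, velar/glottal → -pim → *dibanitakpim*.

dibanitakpim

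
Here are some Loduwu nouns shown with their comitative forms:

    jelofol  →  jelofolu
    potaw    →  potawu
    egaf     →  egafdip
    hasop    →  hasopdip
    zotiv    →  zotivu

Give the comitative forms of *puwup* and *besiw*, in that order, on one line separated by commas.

The alternation tracks the final consonant of the stem — -dip when the stem ends in a voiceless consonant (*egaf*, *hasop*); -u when the stem ends in a voiced consonant (*jelofol*, *potaw*, *zotiv*).
*puwup*: final consonant = /p/, voiceless → -dip → *puwupdip*.
*besiw* — final consonant /w/ (voiced) → -u → *besiwu*.

puwupdip, besiwu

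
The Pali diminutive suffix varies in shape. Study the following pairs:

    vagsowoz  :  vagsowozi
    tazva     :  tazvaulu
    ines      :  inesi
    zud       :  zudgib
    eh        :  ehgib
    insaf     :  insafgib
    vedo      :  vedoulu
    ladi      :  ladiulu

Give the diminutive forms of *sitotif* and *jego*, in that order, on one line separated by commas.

sitotifgib, jegoulu

The pattern is sibilance of the final sound: -i when the stem ends in a sibilant (*vagsowoz*, *ines*); -gib when the stem ends in a non-sibilant consonant (*zud*, *eh*, *insaf*); -ulu when the stem ends in a vowel (*tazva*, *vedo*, *ladi*).
*sitotif*: final sound = /f/, a non-sibilant consonant → -gib → *sitotifgib*.
*jego*: final sound = /o/, a vowel → -ulu → *jegoulu*.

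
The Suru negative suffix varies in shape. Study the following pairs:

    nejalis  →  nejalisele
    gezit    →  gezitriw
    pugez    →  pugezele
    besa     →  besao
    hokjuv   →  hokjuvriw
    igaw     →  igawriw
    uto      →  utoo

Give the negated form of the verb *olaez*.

Looking at the final sound of each stem: -ele when the stem ends in a sibilant (*nejalis*, *pugez*); -riw when the stem ends in a non-sibilant consonant (*gezit*, *hokjuv*, *igaw*); -o when the stem ends in a vowel (*besa*, *uto*).
*olaez* — final sound /z/ (a sibilant) → -ele → *olaezele*.

olaezele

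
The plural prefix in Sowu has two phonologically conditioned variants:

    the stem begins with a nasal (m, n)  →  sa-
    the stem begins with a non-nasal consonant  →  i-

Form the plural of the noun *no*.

*no* — first consonant /n/ (a nasal) → sa- → *sano*.

sano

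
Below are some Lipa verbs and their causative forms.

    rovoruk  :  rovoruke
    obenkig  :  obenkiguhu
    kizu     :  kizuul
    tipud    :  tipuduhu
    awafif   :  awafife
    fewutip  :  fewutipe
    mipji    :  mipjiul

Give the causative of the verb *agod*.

agoduhu

The alternation tracks the final sound of the stem — -e when the stem ends in a voiceless consonant (*rovoruk*, *awafif*, *fewutip*); -uhu when the stem ends in a voiced consonant (*obenkig*, *tipud*); -ul when the stem ends in a vowel (*kizu*, *mipji*).
Since the final sound of *agod* is /d/ (a voiced consonant), it takes -uhu, giving *agoduhu*.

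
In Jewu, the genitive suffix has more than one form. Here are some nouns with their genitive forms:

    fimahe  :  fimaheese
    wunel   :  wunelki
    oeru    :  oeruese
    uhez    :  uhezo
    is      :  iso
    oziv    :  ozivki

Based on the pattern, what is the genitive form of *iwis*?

iwiso

The alternation tracks the final sound of the stem — -o when the stem ends in a sibilant (*uhez*, *is*); -ki when the stem ends in a non-sibilant consonant (*wunel*, *oziv*); -ese when the stem ends in a vowel (*fimahe*, *oeru*).
*iwis* — final sound /s/ (a sibilant) → -o → *iwiso*.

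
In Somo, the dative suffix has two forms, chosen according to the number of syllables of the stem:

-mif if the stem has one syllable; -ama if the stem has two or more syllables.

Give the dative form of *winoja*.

With 3 syllables, *winoja* takes -ama → *winojaama*.

winojaama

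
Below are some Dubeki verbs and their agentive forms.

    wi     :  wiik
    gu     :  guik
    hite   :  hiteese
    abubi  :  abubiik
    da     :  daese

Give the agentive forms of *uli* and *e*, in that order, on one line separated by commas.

uliik, eese

The alternation tracks the last vowel of the stem — -ik when the last vowel of the stem is a high vowel (*wi*, *gu*, *abubi*); -ese when the last vowel of the stem is a non-high vowel (*hite*, *da*).
Since the last vowel of *uli* is /i/ (a high vowel), it takes -ik, giving *uliik*.
The last vowel of *e* is /e/, which is a non-high vowel, so the suffix is -ese, giving *eese*.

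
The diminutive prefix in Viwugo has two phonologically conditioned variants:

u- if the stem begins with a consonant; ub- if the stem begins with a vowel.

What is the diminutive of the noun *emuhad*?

ubemuhad

*emuhad*: first sound = /e/, a vowel → ub- → *ubemuhad*.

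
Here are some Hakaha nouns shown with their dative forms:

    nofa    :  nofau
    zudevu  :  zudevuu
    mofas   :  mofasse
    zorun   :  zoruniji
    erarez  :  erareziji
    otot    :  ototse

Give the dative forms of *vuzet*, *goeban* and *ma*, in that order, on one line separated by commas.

vuzetse, goebaniji, mau

The alternation tracks the final sound of the stem — -se when the stem ends in a voiceless consonant (*mofas*, *otot*); -iji when the stem ends in a voiced consonant (*zorun*, *erarez*); -u when the stem ends in a vowel (*nofa*, *zudevu*).
Since the final sound of *vuzet* is /t/ (a voiceless consonant), it takes -se, giving *vuzetse*.
*goeban*: final sound = /n/, a voiced consonant → -iji → *goebaniji*.
The final sound of *ma* is /a/, which is a vowel, so the suffix is -u, giving *mau*.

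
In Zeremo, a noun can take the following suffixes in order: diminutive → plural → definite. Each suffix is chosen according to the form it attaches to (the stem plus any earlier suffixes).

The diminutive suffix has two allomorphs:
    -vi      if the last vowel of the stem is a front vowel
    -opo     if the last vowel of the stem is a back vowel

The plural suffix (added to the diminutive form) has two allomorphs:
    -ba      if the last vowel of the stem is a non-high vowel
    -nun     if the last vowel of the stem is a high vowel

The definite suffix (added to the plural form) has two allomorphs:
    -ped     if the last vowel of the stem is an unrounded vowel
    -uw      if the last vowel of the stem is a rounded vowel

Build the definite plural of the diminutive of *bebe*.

bebevinunuw

*bebe*: last vowel = /e/, a front vowel → -vi → *bebevi*.
The diminutive form *bebevi*: last vowel = /i/, a high vowel → -nun → *bebevinun*.
Since the last vowel of the plural form *bebevinun* is /u/ (a rounded vowel), it takes -uw, giving *bebevinunuw*.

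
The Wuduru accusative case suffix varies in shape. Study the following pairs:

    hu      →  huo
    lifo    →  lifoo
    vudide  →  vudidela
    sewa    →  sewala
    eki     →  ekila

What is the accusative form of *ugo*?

The alternation tracks the last vowel of the stem — -o when the last vowel of the stem is a rounded vowel (*hu*, *lifo*); -la when the last vowel of the stem is an unrounded vowel (*vudide*, *sewa*, *eki*).
The last vowel of *ugo* is /o/, which is a rounded vowel, so the suffix is -o, giving *ugoo*.

ugoo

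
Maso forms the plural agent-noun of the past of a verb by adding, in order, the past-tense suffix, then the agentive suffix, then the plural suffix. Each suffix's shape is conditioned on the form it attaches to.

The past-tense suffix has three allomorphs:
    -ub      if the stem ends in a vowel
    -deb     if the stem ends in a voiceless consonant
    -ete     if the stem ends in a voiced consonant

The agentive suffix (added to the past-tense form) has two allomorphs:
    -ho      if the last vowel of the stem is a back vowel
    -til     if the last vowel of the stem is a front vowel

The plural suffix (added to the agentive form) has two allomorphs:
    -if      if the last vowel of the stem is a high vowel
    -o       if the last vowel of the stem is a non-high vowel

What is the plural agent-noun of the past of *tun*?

tunetetilif

Since the final sound of *tun* is /n/ (a voiced consonant), it takes -ete, giving *tunete*.
The past-tense form *tunete*: last vowel = /e/, a front vowel → -til → *tunetetil*.
The agentive form *tunetetil*: last vowel = /i/, a high vowel → -if → *tunetetilif*.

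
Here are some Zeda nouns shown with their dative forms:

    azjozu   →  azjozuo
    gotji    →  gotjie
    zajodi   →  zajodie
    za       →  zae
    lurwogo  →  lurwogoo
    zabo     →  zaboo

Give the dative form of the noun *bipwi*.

bipwie

The suffix is conditioned by the last vowel: -o when the last vowel of the stem is a rounded vowel (*azjozu*, *lurwogo*, *zabo*); -e when the last vowel of the stem is an unrounded vowel (*gotji*, *zajodi*, *za*).
*bipwi*: last vowel = /i/, an unrounded vowel → -e → *bipwie*.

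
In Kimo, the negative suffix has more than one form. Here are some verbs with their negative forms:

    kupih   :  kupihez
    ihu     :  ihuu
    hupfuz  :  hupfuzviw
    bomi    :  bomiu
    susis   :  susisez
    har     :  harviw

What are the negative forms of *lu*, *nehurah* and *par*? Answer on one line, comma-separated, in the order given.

luu, nehurahez, parviw

The suffix is conditioned by the final sound: -ez when the stem ends in a voiceless consonant (*kupih*, *susis*); -viw when the stem ends in a voiced consonant (*hupfuz*, *har*); -u when the stem ends in a vowel (*ihu*, *bomi*).
*lu*: final sound = /u/, a vowel → -u → *luu*.
The final sound of *nehurah* is /h/, which is a voiceless consonant, so the suffix is -ez, giving *nehurahez*.
Since the final sound of *par* is /r/ (a voiced consonant), it takes -viw, giving *parviw*.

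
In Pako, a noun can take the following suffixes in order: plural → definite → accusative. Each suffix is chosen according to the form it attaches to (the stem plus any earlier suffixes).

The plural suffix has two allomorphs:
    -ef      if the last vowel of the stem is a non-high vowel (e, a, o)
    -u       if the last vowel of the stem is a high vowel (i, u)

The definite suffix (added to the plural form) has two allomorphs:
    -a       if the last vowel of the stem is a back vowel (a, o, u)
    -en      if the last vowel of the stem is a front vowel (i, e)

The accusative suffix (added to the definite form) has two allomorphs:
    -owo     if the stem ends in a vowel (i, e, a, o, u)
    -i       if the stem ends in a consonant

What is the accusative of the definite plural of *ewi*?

The last vowel of *ewi* is /i/, which is a high vowel, so the plural suffix is -u, giving *ewiu*.
The plural form *ewiu*: last vowel = /u/, a back vowel → -a → *ewiua*.
The definite form *ewiua*: final sound = /a/, a vowel → -owo → *ewiuaowo*.

ewiuaowo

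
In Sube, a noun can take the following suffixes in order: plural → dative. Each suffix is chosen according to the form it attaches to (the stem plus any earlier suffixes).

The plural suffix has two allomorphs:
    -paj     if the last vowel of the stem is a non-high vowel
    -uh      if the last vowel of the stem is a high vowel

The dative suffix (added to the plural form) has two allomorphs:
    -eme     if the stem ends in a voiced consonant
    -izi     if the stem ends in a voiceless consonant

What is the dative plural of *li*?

*li* — last vowel /i/ (a high vowel) → -uh → *liuh*.
The plural form *liuh*: final consonant = /h/, voiceless → -izi → *liuhizi*.

liuhizi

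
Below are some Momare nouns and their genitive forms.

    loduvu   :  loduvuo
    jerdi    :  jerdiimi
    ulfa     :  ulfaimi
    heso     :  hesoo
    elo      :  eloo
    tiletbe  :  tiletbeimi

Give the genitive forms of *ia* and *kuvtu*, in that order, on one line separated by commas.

The alternation tracks the last vowel of the stem — -o when the last vowel of the stem is a rounded vowel (*loduvu*, *heso*, *elo*); -imi when the last vowel of the stem is an unrounded vowel (*jerdi*, *ulfa*, *tiletbe*).
*ia*: last vowel = /a/, an unrounded vowel → -imi → *iaimi*.
*kuvtu*: last vowel = /u/, a rounded vowel → -o → *kuvtuo*.

iaimi, kuvtuo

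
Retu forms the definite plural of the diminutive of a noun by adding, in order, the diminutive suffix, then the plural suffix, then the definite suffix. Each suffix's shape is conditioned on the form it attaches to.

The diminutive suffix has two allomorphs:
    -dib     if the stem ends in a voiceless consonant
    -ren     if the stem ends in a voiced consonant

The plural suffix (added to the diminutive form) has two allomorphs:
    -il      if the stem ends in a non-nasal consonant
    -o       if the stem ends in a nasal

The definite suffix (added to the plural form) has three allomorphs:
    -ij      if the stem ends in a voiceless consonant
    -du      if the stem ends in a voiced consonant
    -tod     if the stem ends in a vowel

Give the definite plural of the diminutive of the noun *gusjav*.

*gusjav* — final consonant /v/ (voiced) → -ren → *gusjavren*.
Since the final consonant of the diminutive form *gusjavren* is /n/ (a nasal), it takes -o, giving *gusjavreno*.
The plural form *gusjavreno*: final sound = /o/, a vowel → -tod → *gusjavrenotod*.

gusjavrenotod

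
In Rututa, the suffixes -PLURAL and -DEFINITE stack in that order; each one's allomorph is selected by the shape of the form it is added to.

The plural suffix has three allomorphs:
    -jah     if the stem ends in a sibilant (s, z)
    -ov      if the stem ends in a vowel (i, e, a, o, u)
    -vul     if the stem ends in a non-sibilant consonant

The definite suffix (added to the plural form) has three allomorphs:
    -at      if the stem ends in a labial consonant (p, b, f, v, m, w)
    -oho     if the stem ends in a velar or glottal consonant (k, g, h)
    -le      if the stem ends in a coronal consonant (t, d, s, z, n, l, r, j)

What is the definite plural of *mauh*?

The final sound of *mauh* is /h/, which is a non-sibilant consonant, so the plural suffix is -vul, giving *mauhvul*.
The plural form *mauhvul* — final consonant /l/ (coronal) → -le → *mauhvulle*.

mauhvulle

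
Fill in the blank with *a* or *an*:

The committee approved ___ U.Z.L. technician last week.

The indefinite article is chosen by the initial *sound* of the following word, not its spelling.
The initialism *U.Z.L.* is read letter by letter; the first letter, U, is pronounced /juː/, which begins with a consonant sound.
So the article is *a*: The committee approved a U.Z.L. technician last week.

a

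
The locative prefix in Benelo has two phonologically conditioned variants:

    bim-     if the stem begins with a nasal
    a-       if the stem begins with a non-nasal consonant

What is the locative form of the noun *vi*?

Since the first consonant of *vi* is /v/ (non-nasal), it takes a-, giving *avi*.

avi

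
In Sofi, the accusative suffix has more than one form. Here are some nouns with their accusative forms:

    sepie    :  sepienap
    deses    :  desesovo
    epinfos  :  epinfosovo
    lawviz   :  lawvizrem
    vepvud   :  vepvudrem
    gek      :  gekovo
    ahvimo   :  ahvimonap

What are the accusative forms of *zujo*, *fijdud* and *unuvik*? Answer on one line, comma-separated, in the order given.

zujonap, fijdudrem, unuvikovo

The pattern is voicing of the final sound: -ovo when the stem ends in a voiceless consonant (*deses*, *epinfos*, *gek*); -rem when the stem ends in a voiced consonant (*lawviz*, *vepvud*); -nap when the stem ends in a vowel (*sepie*, *ahvimo*).
Since the final sound of *zujo* is /o/ (a vowel), it takes -nap, giving *zujonap*.
*fijdud*: final sound = /d/, a voiced consonant → -rem → *fijdudrem*.
*unuvik* — final sound /k/ (a voiceless consonant) → -ovo → *unuvikovo*.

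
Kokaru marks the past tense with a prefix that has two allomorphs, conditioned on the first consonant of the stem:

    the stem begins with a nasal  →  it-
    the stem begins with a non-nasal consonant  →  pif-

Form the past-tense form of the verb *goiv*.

*goiv*: first consonant = /g/, non-nasal → pif- → *pifgoiv*.

pifgoiv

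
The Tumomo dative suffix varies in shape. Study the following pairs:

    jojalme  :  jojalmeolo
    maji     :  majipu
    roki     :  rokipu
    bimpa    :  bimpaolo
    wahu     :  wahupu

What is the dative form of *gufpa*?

gufpaolo

The pattern is height harmony: -pu when the last vowel of the stem is a high vowel (*maji*, *roki*, *wahu*); -olo when the last vowel of the stem is a non-high vowel (*jojalme*, *bimpa*).
*gufpa* — last vowel /a/ (a non-high vowel) → -olo → *gufpaolo*.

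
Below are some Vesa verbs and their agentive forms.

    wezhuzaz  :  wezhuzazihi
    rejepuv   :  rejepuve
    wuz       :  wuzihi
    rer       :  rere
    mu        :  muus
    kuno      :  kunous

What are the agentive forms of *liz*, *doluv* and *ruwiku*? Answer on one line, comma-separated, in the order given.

Looking at the final sound of each stem: -ihi when the stem ends in a sibilant (*wezhuzaz*, *wuz*); -e when the stem ends in a non-sibilant consonant (*rejepuv*, *rer*); -us when the stem ends in a vowel (*mu*, *kuno*).
Since the final sound of *liz* is /z/ (a sibilant), it takes -ihi, giving *lizihi*.
Since the final sound of *doluv* is /v/ (a non-sibilant consonant), it takes -e, giving *doluve*.
*ruwiku* — final sound /u/ (a vowel) → -us → *ruwikuus*.

lizihi, doluve, ruwikuus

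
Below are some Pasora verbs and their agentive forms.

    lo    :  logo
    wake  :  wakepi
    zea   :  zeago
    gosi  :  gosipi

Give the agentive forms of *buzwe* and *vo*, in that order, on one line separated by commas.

Looking at the last vowel of each stem: -pi when the last vowel of the stem is a front vowel (*wake*, *gosi*); -go when the last vowel of the stem is a back vowel (*lo*, *zea*).
*buzwe* — last vowel /e/ (a front vowel) → -pi → *buzwepi*.
*vo*: last vowel = /o/, a back vowel → -go → *vogo*.

buzwepi, vogo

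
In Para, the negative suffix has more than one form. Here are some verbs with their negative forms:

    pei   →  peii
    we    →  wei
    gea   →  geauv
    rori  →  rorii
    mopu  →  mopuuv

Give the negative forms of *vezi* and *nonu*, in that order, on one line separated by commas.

The alternation tracks the last vowel of the stem — -i when the last vowel of the stem is a front vowel (*pei*, *we*, *rori*); -uv when the last vowel of the stem is a back vowel (*gea*, *mopu*).
The last vowel of *vezi* is /i/, which is a front vowel, so the suffix is -i, giving *vezii*.
*nonu* — last vowel /u/ (a back vowel) → -uv → *nonuuv*.

vezii, nonuuv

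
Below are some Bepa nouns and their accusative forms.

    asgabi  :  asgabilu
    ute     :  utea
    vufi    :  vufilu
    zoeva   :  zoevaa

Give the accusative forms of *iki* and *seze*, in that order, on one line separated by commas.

Looking at the last vowel of each stem: -lu when the last vowel of the stem is a high vowel (*asgabi*, *vufi*); -a when the last vowel of the stem is a non-high vowel (*ute*, *zoeva*).
*iki*: last vowel = /i/, a high vowel → -lu → *ikilu*.
The last vowel of *seze* is /e/, which is a non-high vowel, so the suffix is -a, giving *sezea*.

ikilu, sezea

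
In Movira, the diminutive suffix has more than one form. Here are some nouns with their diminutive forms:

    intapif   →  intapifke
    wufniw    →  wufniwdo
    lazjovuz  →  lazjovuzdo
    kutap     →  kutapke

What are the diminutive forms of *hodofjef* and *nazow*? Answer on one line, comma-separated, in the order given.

hodofjefke, nazowdo

The alternation tracks the final consonant of the stem — -ke when the stem ends in a voiceless consonant (*intapif*, *kutap*); -do when the stem ends in a voiced consonant (*wufniw*, *lazjovuz*).
*hodofjef*: final consonant = /f/, voiceless → -ke → *hodofjefke*.
The final consonant of *nazow* is /w/, which is voiced, so the suffix is -do, giving *nazowdo*.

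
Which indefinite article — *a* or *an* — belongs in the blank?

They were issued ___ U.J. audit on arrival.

a

The indefinite article is chosen by the initial *sound* of the following word, not its spelling.
The initialism *U.J.* is read letter by letter; the first letter, U, is pronounced /juː/, which begins with a consonant sound.
So the article is *a*: They were issued a U.J. audit on arrival.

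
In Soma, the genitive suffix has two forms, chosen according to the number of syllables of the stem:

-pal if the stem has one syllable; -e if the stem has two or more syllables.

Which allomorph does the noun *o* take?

*o* has one syllable, so the suffix is -pal.

-pal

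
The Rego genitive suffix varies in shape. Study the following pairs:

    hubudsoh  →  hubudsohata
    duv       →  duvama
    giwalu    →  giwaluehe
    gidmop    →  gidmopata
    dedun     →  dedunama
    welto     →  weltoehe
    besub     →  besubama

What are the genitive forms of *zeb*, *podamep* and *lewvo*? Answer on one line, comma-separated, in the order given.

zebama, podamepata, lewvoehe

Looking at the final sound of each stem: -ata when the stem ends in a voiceless consonant (*hubudsoh*, *gidmop*); -ama when the stem ends in a voiced consonant (*duv*, *dedun*, *besub*); -ehe when the stem ends in a vowel (*giwalu*, *welto*).
Since the final sound of *zeb* is /b/ (a voiced consonant), it takes -ama, giving *zebama*.
*podamep* — final sound /p/ (a voiceless consonant) → -ata → *podamepata*.
The final sound of *lewvo* is /o/, which is a vowel, so the suffix is -ehe, giving *lewvoehe*.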